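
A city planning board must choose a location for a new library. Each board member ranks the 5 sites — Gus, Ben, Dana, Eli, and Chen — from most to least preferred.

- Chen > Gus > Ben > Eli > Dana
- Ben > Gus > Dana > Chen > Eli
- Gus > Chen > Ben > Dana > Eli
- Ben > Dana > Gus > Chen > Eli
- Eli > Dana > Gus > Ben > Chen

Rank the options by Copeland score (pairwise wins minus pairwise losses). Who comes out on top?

Gus

Pairwise results:
  Gus vs Ben: Gus wins 3–2.
  Gus vs Dana: Gus wins 3–2.
  Gus vs Eli: Gus wins 4–1.
  Gus vs Chen: Gus wins 4–1.
  Ben vs Dana: Ben wins 4–1.
  Ben vs Eli: Ben wins 4–1.
  Ben vs Chen: Ben wins 3–2.
  Dana vs Eli: Dana wins 3–2.
  Dana vs Chen: Dana wins 3–2.
  Eli vs Chen: Chen wins 4–1.
Copeland scores (wins − losses):
  Gus: 4 − 0 = 4
  Ben: 3 − 1 = 2
  Dana: 2 − 2 = 0
  Eli: 0 − 4 = -4
  Chen: 1 − 3 = -2
Gus has the best Copeland score.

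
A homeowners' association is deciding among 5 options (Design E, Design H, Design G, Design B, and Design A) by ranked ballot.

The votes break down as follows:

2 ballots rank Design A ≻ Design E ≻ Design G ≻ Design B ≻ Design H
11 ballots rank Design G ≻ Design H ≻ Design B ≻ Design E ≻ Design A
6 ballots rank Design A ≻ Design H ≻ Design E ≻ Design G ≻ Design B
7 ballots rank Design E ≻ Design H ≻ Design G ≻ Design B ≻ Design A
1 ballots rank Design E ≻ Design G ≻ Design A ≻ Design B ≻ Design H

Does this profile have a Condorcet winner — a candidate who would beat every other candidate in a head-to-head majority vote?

Head-to-head results (27 voters total):
Design E vs Design H: Design H wins 17–10.
Design E vs Design G: Design E wins 16–11.
Design E vs Design B: Design E wins 16–11.
Design E vs Design A: Design E wins 19–8.
Design H vs Design G: Design G wins 14–13.
Design H vs Design B: Design H wins 24–3.
Design H vs Design A: Design H wins 18–9.
Design G vs Design B: Design G wins 27–0.
Design G vs Design A: Design G wins 19–8.
Design B vs Design A: Design B wins 18–9.
No candidate beats all others: Design E beats Design G beats Design H beats Design E, a majority cycle.

No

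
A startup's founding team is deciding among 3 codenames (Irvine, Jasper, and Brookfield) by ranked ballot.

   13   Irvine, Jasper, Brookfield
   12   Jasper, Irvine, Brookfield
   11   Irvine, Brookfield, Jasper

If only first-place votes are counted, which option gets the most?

First-place vote totals:
  Irvine: 24
  Jasper: 12
  Brookfield: 0
Irvine has the most first-place votes.

Irvine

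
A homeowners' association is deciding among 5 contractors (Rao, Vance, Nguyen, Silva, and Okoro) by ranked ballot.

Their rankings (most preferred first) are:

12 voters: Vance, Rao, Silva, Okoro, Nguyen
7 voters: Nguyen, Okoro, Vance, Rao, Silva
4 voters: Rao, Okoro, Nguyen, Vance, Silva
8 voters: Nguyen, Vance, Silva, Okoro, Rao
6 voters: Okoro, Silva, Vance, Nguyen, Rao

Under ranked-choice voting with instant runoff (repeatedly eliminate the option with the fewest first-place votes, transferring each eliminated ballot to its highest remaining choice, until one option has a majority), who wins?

Nguyen

Round 1: Nguyen 15, Vance 12, Okoro 6, Rao 4, Silva 0. Silva has the fewest and is eliminated.
Round 2: Nguyen 15, Vance 12, Okoro 6, Rao 4. Rao has the fewest and is eliminated.
Round 3: Nguyen 15, Vance 12, Okoro 10. Okoro has the fewest and is eliminated.
Round 4: Nguyen 19, Vance 18. Nguyen has a majority.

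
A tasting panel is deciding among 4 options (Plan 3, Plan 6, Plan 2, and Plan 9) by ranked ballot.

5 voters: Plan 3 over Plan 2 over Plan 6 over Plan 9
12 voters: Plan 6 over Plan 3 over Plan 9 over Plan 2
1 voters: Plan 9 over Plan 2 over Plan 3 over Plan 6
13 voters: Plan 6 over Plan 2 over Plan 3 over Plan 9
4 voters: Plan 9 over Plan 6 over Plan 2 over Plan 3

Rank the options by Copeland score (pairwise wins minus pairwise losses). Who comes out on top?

Pairwise results:
  Plan 3 vs Plan 6: Plan 6 wins 29–6.
  Plan 3 vs Plan 2: Plan 2 wins 18–17.
  Plan 3 vs Plan 9: Plan 3 wins 30–5.
  Plan 6 vs Plan 2: Plan 6 wins 29–6.
  Plan 6 vs Plan 9: Plan 6 wins 30–5.
  Plan 2 vs Plan 9: Plan 2 wins 18–17.
Copeland scores (wins − losses):
  Plan 3: 1 − 2 = -1
  Plan 6: 3 − 0 = 3
  Plan 2: 2 − 1 = 1
  Plan 9: 0 − 3 = -3
Plan 6 has the best Copeland score.

Plan 6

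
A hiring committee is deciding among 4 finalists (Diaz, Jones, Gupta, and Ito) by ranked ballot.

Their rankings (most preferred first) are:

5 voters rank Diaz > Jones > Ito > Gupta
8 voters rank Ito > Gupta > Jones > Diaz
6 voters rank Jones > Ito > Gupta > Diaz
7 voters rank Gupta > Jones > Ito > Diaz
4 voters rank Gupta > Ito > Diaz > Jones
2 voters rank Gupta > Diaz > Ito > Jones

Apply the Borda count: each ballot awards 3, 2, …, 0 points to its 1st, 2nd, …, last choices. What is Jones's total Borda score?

50

Borda scores:
  Diaz: 5·3 + 8·0 + 6·0 + 7·0 + 4·1 + 2·2 = 23
  Jones: 5·2 + 8·1 + 6·3 + 7·2 + 4·0 + 2·0 = 50
  Gupta: 5·0 + 8·2 + 6·1 + 7·3 + 4·3 + 2·3 = 61
  Ito: 5·1 + 8·3 + 6·2 + 7·1 + 4·2 + 2·1 = 58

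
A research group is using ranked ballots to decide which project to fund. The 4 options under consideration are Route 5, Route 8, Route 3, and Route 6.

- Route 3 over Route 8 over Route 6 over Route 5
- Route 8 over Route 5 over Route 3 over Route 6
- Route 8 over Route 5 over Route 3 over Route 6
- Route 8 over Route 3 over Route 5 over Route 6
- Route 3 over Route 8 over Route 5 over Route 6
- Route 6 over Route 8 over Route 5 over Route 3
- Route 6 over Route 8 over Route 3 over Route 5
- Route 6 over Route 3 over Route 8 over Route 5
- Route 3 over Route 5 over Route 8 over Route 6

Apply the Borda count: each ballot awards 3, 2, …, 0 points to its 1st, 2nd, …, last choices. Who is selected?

Borda scores:
  Route 5: 0 + 2 + 2 + 1 + 1 + 1 + 0 + 0 + 2 = 9
  Route 8: 2 + 3 + 3 + 3 + 2 + 2 + 2 + 1 + 1 = 19
  Route 3: 3 + 1 + 1 + 2 + 3 + 0 + 1 + 2 + 3 = 16
  Route 6: 1 + 0 + 0 + 0 + 0 + 3 + 3 + 3 + 0 = 10
Route 8 has the highest total.

Route 8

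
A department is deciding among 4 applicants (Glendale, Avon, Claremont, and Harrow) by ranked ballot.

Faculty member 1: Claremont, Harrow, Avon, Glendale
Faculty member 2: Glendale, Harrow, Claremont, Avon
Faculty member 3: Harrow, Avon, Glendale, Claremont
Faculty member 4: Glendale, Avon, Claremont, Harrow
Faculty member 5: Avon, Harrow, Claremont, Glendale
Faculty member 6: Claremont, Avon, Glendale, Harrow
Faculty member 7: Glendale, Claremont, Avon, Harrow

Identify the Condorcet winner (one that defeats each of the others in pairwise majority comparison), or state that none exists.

Head-to-head results (7 voters total):
Glendale vs Avon: Avon wins 4–3.
Glendale vs Claremont: Glendale wins 4–3.
Glendale vs Harrow: Glendale wins 4–3.
Avon vs Claremont: Claremont wins 4–3.
Avon vs Harrow: Avon wins 4–3.
Claremont vs Harrow: Claremont wins 4–3.
No candidate beats all others: Glendale beats Claremont beats Avon beats Glendale, a majority cycle.

There is no Condorcet winner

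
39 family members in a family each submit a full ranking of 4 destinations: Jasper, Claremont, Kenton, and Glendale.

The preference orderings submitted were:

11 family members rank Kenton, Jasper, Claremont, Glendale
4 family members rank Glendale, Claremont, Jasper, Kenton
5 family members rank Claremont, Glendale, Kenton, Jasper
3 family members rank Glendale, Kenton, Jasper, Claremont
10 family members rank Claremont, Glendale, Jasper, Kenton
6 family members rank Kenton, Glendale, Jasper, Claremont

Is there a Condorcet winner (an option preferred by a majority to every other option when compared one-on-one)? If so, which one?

No Condorcet winner

Head-to-head results (39 voters total):
Jasper vs Claremont: Jasper wins 20–19.
Jasper vs Kenton: Kenton wins 25–14.
Jasper vs Glendale: Glendale wins 28–11.
Claremont vs Kenton: Kenton wins 20–19.
Claremont vs Glendale: Claremont wins 26–13.
Kenton vs Glendale: Glendale wins 22–17.
No candidate beats all others: Jasper beats Claremont beats Glendale beats Jasper, a majority cycle.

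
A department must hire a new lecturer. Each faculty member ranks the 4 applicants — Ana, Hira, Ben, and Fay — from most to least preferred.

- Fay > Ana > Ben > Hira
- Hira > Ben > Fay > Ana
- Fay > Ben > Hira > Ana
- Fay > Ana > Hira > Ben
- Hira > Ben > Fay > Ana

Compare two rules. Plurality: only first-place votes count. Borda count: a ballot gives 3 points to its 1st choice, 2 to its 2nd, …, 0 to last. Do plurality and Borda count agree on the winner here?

Plurality first-place counts: Ana 0, Hira 2, Ben 0, Fay 3 → Fay.
Borda totals: Ana 4, Hira 8, Ben 7, Fay 11 → Fay.
The two rules agree on Fay.

Yes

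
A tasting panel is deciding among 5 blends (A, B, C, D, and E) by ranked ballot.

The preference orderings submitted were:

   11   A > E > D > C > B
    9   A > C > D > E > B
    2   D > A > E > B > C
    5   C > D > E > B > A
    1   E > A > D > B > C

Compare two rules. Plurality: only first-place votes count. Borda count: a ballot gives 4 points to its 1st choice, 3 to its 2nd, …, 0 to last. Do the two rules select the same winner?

Yes

Plurality first-place counts: A 20, B 0, C 5, D 2, E 1 → A.
Borda totals: A 89, B 8, C 58, D 65, E 60 → A.
The two rules agree on A.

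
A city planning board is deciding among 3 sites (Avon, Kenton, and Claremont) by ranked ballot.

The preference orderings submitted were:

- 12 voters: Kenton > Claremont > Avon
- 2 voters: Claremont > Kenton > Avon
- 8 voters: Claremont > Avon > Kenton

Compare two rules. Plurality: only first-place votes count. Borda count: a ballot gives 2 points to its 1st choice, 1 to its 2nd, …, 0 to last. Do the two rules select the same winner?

No

Plurality first-place counts: Avon 0, Kenton 12, Claremont 10 → Kenton.
Borda totals: Avon 8, Kenton 26, Claremont 32 → Claremont.
The two rules disagree: plurality picks Kenton, Borda picks Claremont.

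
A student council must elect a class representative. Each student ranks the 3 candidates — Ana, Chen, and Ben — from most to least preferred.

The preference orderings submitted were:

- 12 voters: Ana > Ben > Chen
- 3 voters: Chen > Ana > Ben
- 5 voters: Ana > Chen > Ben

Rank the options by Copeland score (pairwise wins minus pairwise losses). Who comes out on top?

Pairwise results:
  Ana vs Chen: Ana wins 17–3.
  Ana vs Ben: Ana wins 20–0.
  Chen vs Ben: Ben wins 12–8.
Copeland scores (wins − losses):
  Ana: 2 − 0 = 2
  Chen: 0 − 2 = -2
  Ben: 1 − 1 = 0
Ana has the best Copeland score.

Ana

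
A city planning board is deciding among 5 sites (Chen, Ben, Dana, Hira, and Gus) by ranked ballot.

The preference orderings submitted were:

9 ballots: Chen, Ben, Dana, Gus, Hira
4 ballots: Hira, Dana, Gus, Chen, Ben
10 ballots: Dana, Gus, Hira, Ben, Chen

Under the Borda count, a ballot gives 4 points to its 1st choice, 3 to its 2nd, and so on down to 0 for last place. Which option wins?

Dana

Borda scores:
  Chen: 9·4 + 4·1 + 10·0 = 40
  Ben: 9·3 + 4·0 + 10·1 = 37
  Dana: 9·2 + 4·3 + 10·4 = 70
  Hira: 9·0 + 4·4 + 10·2 = 36
  Gus: 9·1 + 4·2 + 10·3 = 47
Dana has the highest total.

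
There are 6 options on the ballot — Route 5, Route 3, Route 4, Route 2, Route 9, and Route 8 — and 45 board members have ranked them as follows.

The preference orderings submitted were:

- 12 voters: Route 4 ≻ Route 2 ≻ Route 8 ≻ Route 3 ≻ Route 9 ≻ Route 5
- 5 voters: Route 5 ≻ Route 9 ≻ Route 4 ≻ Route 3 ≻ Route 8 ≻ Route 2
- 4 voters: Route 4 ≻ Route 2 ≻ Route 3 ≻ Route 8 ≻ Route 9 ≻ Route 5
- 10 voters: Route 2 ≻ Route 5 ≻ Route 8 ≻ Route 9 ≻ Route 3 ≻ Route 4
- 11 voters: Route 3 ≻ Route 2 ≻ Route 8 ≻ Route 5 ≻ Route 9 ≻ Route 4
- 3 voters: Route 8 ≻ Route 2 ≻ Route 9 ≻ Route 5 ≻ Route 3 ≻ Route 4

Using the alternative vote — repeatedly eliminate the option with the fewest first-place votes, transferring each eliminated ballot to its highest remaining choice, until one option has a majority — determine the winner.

Route 2

Round 1: Route 4 16, Route 3 11, Route 2 10, Route 5 5, Route 8 3, Route 9 0. Route 9 has the fewest and is eliminated.
Round 2: Route 4 16, Route 3 11, Route 2 10, Route 5 5, Route 8 3. Route 8 has the fewest and is eliminated.
Round 3: Route 4 16, Route 2 13, Route 3 11, Route 5 5. Route 5 has the fewest and is eliminated.
Round 4: Route 4 21, Route 2 13, Route 3 11. Route 3 has the fewest and is eliminated.
Round 5: Route 2 24, Route 4 21. Route 2 has a majority.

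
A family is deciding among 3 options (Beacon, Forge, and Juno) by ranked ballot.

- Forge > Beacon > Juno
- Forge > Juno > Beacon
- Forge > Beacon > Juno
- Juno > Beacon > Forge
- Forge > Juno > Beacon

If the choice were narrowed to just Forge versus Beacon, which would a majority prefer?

Forge

Ballots ranking Forge above Beacon: 4.
Ballots ranking Beacon above Forge: 1.
Forge wins the head-to-head, 4–1.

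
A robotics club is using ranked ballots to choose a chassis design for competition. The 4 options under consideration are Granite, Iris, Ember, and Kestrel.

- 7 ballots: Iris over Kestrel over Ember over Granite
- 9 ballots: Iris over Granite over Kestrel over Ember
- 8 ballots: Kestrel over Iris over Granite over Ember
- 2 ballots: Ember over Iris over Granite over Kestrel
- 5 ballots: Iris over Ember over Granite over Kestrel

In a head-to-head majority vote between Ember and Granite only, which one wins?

Granite

Ballots ranking Ember above Granite: 7+2+5 = 14.
Ballots ranking Granite above Ember: 9+8 = 17.
Granite wins the head-to-head, 17–14.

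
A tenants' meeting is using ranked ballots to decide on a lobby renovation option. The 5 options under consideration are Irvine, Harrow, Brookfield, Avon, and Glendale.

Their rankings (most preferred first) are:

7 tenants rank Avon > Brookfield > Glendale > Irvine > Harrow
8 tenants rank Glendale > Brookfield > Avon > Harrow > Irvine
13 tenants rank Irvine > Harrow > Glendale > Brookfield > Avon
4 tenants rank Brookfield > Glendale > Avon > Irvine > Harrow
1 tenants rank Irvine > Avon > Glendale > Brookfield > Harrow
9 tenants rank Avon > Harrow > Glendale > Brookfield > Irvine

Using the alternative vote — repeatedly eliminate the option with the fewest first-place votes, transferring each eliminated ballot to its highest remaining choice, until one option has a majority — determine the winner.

Round 1: Avon 16, Irvine 14, Glendale 8, Brookfield 4, Harrow 0. Harrow has the fewest and is eliminated.
Round 2: Avon 16, Irvine 14, Glendale 8, Brookfield 4. Brookfield has the fewest and is eliminated.
Round 3: Avon 16, Irvine 14, Glendale 12. Glendale has the fewest and is eliminated.
Round 4: Avon 28, Irvine 14. Avon has a majority.

Avon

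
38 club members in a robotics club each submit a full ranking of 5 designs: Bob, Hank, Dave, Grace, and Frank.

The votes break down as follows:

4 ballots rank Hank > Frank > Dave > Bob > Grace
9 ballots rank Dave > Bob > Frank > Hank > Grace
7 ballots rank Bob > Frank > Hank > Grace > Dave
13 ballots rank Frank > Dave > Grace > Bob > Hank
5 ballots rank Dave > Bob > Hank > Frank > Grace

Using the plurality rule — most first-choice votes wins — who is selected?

Dave

First-place vote totals:
  Bob: 7
  Hank: 4
  Dave: 14
  Grace: 0
  Frank: 13
Dave has the most first-place votes.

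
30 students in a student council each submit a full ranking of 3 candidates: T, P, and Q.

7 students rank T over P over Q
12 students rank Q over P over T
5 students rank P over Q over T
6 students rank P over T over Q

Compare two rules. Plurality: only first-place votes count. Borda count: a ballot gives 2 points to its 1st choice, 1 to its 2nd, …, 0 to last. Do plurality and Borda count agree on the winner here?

No

Plurality first-place counts: T 7, P 11, Q 12 → Q.
Borda totals: T 20, P 41, Q 29 → P.
The two rules disagree: plurality picks Q, Borda picks P.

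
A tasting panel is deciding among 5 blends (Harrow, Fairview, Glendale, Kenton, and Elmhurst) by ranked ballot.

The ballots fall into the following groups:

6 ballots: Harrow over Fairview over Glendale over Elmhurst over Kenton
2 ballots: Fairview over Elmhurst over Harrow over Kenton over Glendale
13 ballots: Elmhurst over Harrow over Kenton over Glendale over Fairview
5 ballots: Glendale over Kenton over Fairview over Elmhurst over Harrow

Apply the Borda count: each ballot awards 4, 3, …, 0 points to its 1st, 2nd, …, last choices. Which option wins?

Borda scores:
  Harrow: 6·4 + 2·2 + 13·3 + 5·0 = 67
  Fairview: 6·3 + 2·4 + 13·0 + 5·2 = 36
  Glendale: 6·2 + 2·0 + 13·1 + 5·4 = 45
  Kenton: 6·0 + 2·1 + 13·2 + 5·3 = 43
  Elmhurst: 6·1 + 2·3 + 13·4 + 5·1 = 69
Elmhurst has the highest total.

Elmhurst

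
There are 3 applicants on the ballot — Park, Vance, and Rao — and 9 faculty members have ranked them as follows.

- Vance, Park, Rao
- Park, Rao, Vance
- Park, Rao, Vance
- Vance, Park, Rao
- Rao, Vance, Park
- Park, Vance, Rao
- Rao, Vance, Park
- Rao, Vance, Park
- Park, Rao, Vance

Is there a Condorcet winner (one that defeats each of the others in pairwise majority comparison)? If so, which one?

Head-to-head results (9 voters total):
Park vs Vance: Vance wins 5–4.
Park vs Rao: Park wins 6–3.
Vance vs Rao: Rao wins 6–3.
No candidate beats all others: Park beats Rao beats Vance beats Park, a majority cycle.

There is no Condorcet winner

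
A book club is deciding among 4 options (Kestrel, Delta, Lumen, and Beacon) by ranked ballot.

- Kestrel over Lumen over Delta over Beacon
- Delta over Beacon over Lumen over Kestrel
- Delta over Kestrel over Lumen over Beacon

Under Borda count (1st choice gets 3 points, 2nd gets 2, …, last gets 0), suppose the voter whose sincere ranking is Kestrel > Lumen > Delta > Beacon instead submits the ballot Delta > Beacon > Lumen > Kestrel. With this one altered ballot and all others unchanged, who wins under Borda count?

Delta

Borda totals with the altered ballot: Kestrel 2, Delta 9, Lumen 3, Beacon 4.
The winner is unchanged: still Delta.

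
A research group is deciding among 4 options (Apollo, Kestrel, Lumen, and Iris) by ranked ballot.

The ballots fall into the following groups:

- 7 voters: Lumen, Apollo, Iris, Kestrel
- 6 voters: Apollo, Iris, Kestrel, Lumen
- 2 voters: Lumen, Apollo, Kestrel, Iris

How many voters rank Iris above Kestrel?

13

Ballots ranking Iris above Kestrel: 7+6 = 13.
Ballots ranking Kestrel above Iris: 2.
So 13 of 15 voters prefer Iris to Kestrel.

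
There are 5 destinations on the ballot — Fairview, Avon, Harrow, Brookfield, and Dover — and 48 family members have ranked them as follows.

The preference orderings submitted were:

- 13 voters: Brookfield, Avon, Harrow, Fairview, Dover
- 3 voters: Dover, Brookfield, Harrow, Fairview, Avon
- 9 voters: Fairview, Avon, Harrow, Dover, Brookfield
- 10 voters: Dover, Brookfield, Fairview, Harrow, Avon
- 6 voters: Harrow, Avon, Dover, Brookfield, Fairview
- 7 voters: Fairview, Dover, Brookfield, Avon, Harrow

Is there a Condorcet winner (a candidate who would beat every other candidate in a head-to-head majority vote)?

No

Head-to-head results (48 voters total):
Fairview vs Avon: Fairview wins 29–19.
Fairview vs Harrow: Fairview wins 26–22.
Fairview vs Brookfield: Brookfield wins 32–16.
Fairview vs Dover: Fairview wins 29–19.
Avon vs Harrow: Avon wins 29–19.
Avon vs Brookfield: Brookfield wins 33–15.
Avon vs Dover: Avon wins 28–20.
Harrow vs Brookfield: Brookfield wins 33–15.
Harrow vs Dover: Harrow wins 28–20.
Brookfield vs Dover: Dover wins 35–13.
No candidate beats all others: Fairview beats Dover beats Brookfield beats Fairview, a majority cycle.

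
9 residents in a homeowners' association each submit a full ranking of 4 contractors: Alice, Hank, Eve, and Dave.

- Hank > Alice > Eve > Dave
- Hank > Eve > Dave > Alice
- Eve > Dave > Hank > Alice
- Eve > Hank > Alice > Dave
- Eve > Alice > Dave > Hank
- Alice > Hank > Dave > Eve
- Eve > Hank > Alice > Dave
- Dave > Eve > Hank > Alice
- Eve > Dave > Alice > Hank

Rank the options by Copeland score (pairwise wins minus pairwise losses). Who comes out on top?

Eve

Pairwise results:
  Alice vs Hank: Hank wins 6–3.
  Alice vs Eve: Eve wins 7–2.
  Alice vs Dave: Alice wins 5–4.
  Hank vs Eve: Eve wins 6–3.
  Hank vs Dave: Hank wins 5–4.
  Eve vs Dave: Eve wins 7–2.
Copeland scores (wins − losses):
  Alice: 1 − 2 = -1
  Hank: 2 − 1 = 1
  Eve: 3 − 0 = 3
  Dave: 0 − 3 = -3
Eve has the best Copeland score.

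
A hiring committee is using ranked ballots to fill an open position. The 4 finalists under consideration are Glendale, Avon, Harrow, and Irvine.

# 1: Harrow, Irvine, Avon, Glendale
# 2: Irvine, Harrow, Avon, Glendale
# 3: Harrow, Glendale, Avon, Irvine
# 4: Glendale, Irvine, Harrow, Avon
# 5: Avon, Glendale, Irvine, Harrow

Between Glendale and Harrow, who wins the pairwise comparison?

Harrow

Ballots ranking Glendale above Harrow: 2.
Ballots ranking Harrow above Glendale: 3.
Harrow wins the head-to-head, 3–2.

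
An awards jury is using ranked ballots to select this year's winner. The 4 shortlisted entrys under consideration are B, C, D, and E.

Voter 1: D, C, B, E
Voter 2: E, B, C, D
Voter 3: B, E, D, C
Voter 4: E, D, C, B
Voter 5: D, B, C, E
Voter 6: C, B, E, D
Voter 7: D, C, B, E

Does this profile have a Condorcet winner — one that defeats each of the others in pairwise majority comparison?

No

Head-to-head results (7 voters total):
B vs C: C wins 4–3.
B vs D: D wins 4–3.
B vs E: B wins 5–2.
C vs D: D wins 5–2.
C vs E: C wins 4–3.
D vs E: E wins 4–3.
No candidate beats all others: B beats E beats D beats B, a majority cycle.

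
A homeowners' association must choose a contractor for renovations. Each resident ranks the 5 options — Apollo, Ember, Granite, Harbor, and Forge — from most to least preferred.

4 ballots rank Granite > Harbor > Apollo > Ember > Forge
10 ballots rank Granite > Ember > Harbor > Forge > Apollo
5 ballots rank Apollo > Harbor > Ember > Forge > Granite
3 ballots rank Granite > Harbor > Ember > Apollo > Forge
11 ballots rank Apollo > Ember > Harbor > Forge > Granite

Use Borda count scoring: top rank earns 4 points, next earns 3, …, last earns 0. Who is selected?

Ember

Borda scores:
  Apollo: 4·2 + 10·0 + 5·4 + 3·1 + 11·4 = 75
  Ember: 4·1 + 10·3 + 5·2 + 3·2 + 11·3 = 83
  Granite: 4·4 + 10·4 + 5·0 + 3·4 + 11·0 = 68
  Harbor: 4·3 + 10·2 + 5·3 + 3·3 + 11·2 = 78
  Forge: 4·0 + 10·1 + 5·1 + 3·0 + 11·1 = 26
Ember has the highest total.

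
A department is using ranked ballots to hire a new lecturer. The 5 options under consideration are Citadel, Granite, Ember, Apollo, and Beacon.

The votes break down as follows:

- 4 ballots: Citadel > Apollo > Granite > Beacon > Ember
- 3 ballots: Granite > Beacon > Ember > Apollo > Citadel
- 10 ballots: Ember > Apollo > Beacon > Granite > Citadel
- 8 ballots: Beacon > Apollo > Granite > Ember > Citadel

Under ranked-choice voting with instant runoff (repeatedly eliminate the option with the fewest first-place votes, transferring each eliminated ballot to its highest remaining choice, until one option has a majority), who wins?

Beacon

Round 1: Ember 10, Beacon 8, Citadel 4, Granite 3, Apollo 0. Apollo has the fewest and is eliminated.
Round 2: Ember 10, Beacon 8, Citadel 4, Granite 3. Granite has the fewest and is eliminated.
Round 3: Beacon 11, Ember 10, Citadel 4. Citadel has the fewest and is eliminated.
Round 4: Beacon 15, Ember 10. Beacon has a majority.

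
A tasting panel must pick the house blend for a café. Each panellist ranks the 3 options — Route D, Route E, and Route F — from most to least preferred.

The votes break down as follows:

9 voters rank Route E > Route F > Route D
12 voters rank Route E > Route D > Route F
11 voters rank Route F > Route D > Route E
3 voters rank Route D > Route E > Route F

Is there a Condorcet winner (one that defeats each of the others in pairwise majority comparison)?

Yes

Head-to-head results (35 voters total):
Route D vs Route E: Route E wins 21–14.
Route D vs Route F: Route F wins 20–15.
Route E vs Route F: Route E wins 24–11.
Route E beats each rival — Route D (21–14), Route F (24–11) — so Route E is the Condorcet winner.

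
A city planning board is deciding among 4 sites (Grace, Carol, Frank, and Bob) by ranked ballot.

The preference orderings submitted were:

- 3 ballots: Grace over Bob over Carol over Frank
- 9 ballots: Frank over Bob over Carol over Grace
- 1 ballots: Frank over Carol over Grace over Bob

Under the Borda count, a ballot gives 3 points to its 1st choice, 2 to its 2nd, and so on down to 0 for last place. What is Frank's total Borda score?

30

Borda scores:
  Grace: 3·3 + 9·0 + 1 = 10
  Carol: 3·1 + 9·1 + 2 = 14
  Frank: 3·0 + 9·3 + 3 = 30
  Bob: 3·2 + 9·2 + 0 = 24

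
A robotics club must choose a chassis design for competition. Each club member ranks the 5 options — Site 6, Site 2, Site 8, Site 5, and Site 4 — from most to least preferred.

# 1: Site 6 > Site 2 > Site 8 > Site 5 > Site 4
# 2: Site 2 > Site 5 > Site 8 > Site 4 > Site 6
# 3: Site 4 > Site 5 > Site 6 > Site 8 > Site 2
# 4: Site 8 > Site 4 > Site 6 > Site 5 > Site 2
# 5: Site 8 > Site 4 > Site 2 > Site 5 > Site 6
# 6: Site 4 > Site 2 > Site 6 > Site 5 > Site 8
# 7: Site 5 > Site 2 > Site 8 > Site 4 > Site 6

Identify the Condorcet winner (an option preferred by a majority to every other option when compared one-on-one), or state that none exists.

Head-to-head results (7 voters total):
Site 6 vs Site 2: Site 2 wins 4–3.
Site 6 vs Site 8: Site 8 wins 4–3.
Site 6 vs Site 5: Site 5 wins 4–3.
Site 6 vs Site 4: Site 4 wins 6–1.
Site 2 vs Site 8: Site 2 wins 4–3.
Site 2 vs Site 5: Site 2 wins 4–3.
Site 2 vs Site 4: Site 4 wins 4–3.
Site 8 vs Site 5: Site 5 wins 4–3.
Site 8 vs Site 4: Site 8 wins 5–2.
Site 5 vs Site 4: Site 4 wins 4–3.
No candidate beats all others: Site 2 beats Site 8 beats Site 4 beats Site 2, a majority cycle.

None — there is no Condorcet winner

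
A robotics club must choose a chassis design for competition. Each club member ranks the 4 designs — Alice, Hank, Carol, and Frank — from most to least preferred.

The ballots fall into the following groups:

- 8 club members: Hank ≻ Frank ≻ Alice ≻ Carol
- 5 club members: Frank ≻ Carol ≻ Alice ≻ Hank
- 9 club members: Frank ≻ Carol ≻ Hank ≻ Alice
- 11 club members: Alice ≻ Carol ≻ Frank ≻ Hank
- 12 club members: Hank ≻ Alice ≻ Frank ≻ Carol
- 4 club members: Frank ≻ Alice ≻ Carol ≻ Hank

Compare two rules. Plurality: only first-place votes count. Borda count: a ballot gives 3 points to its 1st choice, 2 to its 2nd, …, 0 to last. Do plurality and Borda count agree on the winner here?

No

Plurality first-place counts: Alice 11, Hank 20, Carol 0, Frank 18 → Hank.
Borda totals: Alice 78, Hank 69, Carol 54, Frank 93 → Frank.
The two rules disagree: plurality picks Hank, Borda picks Frank.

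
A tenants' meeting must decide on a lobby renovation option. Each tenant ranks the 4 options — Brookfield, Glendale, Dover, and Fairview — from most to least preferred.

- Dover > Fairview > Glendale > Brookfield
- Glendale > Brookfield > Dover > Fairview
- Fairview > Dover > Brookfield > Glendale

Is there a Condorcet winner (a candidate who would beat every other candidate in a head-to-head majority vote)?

Head-to-head results (3 voters total):
Brookfield vs Glendale: Glendale wins 2–1.
Brookfield vs Dover: Dover wins 2–1.
Brookfield vs Fairview: Fairview wins 2–1.
Glendale vs Dover: Dover wins 2–1.
Glendale vs Fairview: Fairview wins 2–1.
Dover vs Fairview: Dover wins 2–1.
Dover beats each rival — Brookfield (2–1), Glendale (2–1), Fairview (2–1) — so Dover is the Condorcet winner.

Yes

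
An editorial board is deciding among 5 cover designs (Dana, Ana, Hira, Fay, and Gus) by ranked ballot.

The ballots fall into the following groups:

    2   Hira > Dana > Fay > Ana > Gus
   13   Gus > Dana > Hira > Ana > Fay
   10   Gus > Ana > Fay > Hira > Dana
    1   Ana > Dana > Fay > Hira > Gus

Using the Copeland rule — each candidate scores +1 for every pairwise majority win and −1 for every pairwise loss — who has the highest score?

Gus

Pairwise results:
  Dana vs Ana: Dana wins 15–11.
  Dana vs Hira: Dana wins 14–12.
  Dana vs Fay: Dana wins 16–10.
  Dana vs Gus: Gus wins 23–3.
  Ana vs Hira: Hira wins 15–11.
  Ana vs Fay: Ana wins 24–2.
  Ana vs Gus: Gus wins 23–3.
  Hira vs Fay: Hira wins 15–11.
  Hira vs Gus: Gus wins 23–3.
  Fay vs Gus: Gus wins 23–3.
Copeland scores (wins − losses):
  Dana: 3 − 1 = 2
  Ana: 1 − 3 = -2
  Hira: 2 − 2 = 0
  Fay: 0 − 4 = -4
  Gus: 4 − 0 = 4
Gus has the best Copeland score.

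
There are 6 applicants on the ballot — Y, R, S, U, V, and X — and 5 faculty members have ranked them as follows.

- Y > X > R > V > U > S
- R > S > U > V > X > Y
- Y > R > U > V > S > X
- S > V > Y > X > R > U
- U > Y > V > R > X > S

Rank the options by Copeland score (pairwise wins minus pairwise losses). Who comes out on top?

Pairwise results:
  Y vs R: Y wins 4–1.
  Y vs S: Y wins 3–2.
  Y vs U: Y wins 3–2.
  Y vs V: Y wins 3–2.
  Y vs X: Y wins 4–1.
  R vs S: R wins 4–1.
  R vs U: R wins 4–1.
  R vs V: R wins 3–2.
  R vs X: R wins 3–2.
  S vs U: U wins 3–2.
  S vs V: V wins 3–2.
  S vs X: S wins 3–2.
  U vs V: U wins 3–2.
  U vs X: U wins 3–2.
  V vs X: V wins 4–1.
Copeland scores (wins − losses):
  Y: 5 − 0 = 5
  R: 4 − 1 = 3
  S: 1 − 4 = -3
  U: 3 − 2 = 1
  V: 2 − 3 = -1
  X: 0 − 5 = -5
Y has the best Copeland score.

Y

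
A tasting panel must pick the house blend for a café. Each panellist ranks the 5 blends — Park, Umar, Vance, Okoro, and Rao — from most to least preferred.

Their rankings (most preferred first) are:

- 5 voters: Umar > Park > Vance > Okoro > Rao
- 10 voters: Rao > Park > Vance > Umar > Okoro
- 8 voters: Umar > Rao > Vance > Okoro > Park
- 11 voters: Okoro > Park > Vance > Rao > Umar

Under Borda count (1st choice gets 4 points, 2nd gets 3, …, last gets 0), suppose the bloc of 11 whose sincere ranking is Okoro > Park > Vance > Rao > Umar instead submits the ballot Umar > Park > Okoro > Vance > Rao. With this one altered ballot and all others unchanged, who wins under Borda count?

Borda totals with the altered ballot: Park 78, Umar 106, Vance 57, Okoro 35, Rao 64.
The switch changes the winner from Park to Umar.

Umar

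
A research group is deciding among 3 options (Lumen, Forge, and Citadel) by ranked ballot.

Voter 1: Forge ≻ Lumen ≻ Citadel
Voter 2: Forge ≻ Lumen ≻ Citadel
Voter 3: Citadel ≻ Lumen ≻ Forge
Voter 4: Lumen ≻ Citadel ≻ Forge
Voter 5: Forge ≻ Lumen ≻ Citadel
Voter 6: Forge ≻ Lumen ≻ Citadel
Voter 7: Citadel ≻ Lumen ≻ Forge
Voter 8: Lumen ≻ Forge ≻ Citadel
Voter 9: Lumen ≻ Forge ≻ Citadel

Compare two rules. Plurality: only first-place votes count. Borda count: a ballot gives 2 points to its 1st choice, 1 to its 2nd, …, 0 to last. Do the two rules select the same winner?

No

Plurality first-place counts: Lumen 3, Forge 4, Citadel 2 → Forge.
Borda totals: Lumen 12, Forge 10, Citadel 5 → Lumen.
The two rules disagree: plurality picks Forge, Borda picks Lumen.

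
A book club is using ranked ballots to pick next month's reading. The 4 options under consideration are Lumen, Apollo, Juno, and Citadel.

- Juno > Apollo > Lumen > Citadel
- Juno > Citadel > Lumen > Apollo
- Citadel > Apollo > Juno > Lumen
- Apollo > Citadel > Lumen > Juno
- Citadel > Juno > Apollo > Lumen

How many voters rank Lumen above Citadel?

1

Ballots ranking Lumen above Citadel: 1.
Ballots ranking Citadel above Lumen: 4.
So 1 of 5 voters prefer Lumen to Citadel.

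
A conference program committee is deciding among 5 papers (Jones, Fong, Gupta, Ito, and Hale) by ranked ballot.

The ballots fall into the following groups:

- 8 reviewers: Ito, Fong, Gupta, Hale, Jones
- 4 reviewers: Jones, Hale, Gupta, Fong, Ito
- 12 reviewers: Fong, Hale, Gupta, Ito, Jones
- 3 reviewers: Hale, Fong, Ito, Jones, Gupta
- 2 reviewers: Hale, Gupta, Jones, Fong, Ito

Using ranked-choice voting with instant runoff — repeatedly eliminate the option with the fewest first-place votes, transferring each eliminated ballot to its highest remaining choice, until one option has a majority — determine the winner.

Round 1: Fong 12, Ito 8, Hale 5, Jones 4, Gupta 0. Gupta has the fewest and is eliminated.
Round 2: Fong 12, Ito 8, Hale 5, Jones 4. Jones has the fewest and is eliminated.
Round 3: Fong 12, Hale 9, Ito 8. Ito has the fewest and is eliminated.
Round 4: Fong 20, Hale 9. Fong has a majority.

Fong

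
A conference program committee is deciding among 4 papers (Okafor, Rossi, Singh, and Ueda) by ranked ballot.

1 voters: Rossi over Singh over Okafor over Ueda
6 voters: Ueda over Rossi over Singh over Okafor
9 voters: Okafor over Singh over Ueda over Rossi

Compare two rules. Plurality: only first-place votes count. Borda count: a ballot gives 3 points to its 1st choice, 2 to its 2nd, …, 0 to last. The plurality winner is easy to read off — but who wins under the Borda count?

Plurality first-place counts: Okafor 9, Rossi 1, Singh 0, Ueda 6 → Okafor.
Borda totals: Okafor 28, Rossi 15, Singh 26, Ueda 27 → Okafor.

Okafor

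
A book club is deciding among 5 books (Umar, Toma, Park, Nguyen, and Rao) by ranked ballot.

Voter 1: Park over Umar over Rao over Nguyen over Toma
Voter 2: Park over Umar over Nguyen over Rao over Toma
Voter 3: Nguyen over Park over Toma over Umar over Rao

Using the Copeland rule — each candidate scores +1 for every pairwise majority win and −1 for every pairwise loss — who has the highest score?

Park

Pairwise results:
  Umar vs Toma: Umar wins 2–1.
  Umar vs Park: Park wins 3–0.
  Umar vs Nguyen: Umar wins 2–1.
  Umar vs Rao: Umar wins 3–0.
  Toma vs Park: Park wins 3–0.
  Toma vs Nguyen: Nguyen wins 3–0.
  Toma vs Rao: Rao wins 2–1.
  Park vs Nguyen: Park wins 2–1.
  Park vs Rao: Park wins 3–0.
  Nguyen vs Rao: Nguyen wins 2–1.
Copeland scores (wins − losses):
  Umar: 3 − 1 = 2
  Toma: 0 − 4 = -4
  Park: 4 − 0 = 4
  Nguyen: 2 − 2 = 0
  Rao: 1 − 3 = -2
Park has the best Copeland score.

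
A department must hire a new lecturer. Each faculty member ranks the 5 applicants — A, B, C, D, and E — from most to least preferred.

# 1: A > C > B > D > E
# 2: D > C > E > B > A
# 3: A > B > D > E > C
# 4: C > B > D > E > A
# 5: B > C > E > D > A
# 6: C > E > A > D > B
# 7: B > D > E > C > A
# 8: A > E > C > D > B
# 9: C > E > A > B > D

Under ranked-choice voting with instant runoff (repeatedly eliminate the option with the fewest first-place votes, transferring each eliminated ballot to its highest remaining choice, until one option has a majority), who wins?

Round 1: A 3, C 3, B 2, D 1, E 0. E has the fewest and is eliminated.
Round 2: A 3, C 3, B 2, D 1. D has the fewest and is eliminated.
Round 3: C 4, A 3, B 2. B has the fewest and is eliminated.
Round 4: C 6, A 3. C has a majority.

C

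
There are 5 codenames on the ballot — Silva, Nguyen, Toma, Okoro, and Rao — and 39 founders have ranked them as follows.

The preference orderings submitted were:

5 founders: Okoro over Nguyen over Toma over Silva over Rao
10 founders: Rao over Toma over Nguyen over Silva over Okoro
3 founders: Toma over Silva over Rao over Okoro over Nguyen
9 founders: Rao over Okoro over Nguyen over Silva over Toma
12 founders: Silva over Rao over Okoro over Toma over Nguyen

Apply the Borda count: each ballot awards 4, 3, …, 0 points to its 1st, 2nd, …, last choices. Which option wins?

Borda scores:
  Silva: 5·1 + 10·1 + 3·3 + 9·1 + 12·4 = 81
  Nguyen: 5·3 + 10·2 + 3·0 + 9·2 + 12·0 = 53
  Toma: 5·2 + 10·3 + 3·4 + 9·0 + 12·1 = 64
  Okoro: 5·4 + 10·0 + 3·1 + 9·3 + 12·2 = 74
  Rao: 5·0 + 10·4 + 3·2 + 9·4 + 12·3 = 118
Rao has the highest total.

Rao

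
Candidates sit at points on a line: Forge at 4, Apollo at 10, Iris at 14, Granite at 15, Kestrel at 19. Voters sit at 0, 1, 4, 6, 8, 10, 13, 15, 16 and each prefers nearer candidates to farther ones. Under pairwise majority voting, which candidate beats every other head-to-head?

Apollo

With single-peaked preferences on a line, the Condorcet winner is the candidate closest to the median voter.
The median voter (position 8) is closest to Apollo at 10.
Check: Apollo vs Forge — voters closer to Apollo: 5 of 9.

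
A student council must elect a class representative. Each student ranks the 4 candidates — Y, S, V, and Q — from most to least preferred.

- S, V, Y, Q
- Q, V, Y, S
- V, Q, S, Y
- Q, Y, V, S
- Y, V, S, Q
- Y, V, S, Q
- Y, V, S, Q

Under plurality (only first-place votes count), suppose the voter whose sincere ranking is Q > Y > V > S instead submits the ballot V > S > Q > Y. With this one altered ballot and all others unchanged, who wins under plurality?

First-place totals with the altered ballot: Y 3, S 1, V 2, Q 1.
The winner is unchanged: still Y.

Y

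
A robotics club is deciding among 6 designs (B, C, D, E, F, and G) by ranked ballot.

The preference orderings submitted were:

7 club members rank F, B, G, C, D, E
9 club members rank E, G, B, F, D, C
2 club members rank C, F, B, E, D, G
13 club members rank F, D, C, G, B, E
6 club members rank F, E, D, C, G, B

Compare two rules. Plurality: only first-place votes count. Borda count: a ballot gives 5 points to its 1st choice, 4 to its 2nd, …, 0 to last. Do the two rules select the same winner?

Plurality first-place counts: B 0, C 2, D 0, E 9, F 26, G 0 → F.
Borda totals: B 74, C 75, D 88, E 73, F 156, G 89 → F.
The two rules agree on F.

Yes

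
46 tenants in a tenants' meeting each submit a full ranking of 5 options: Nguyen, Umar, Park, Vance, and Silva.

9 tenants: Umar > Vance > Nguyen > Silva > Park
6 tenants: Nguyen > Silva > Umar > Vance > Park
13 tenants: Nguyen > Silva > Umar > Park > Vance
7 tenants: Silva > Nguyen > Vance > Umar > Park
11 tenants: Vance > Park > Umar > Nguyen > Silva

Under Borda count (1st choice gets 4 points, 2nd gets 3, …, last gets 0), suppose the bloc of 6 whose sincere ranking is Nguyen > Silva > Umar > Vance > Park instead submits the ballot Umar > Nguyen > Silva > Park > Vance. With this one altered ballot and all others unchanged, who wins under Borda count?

Borda totals with the altered ballot: Nguyen 120, Umar 115, Park 52, Vance 85, Silva 88.
The winner is unchanged: still Nguyen.

Nguyen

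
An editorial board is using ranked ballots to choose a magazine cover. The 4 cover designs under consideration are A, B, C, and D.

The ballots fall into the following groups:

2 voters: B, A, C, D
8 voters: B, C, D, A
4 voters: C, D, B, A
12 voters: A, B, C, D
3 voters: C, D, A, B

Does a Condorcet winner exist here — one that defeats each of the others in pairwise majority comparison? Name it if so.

Head-to-head results (29 voters total):
A vs B: A wins 15–14.
A vs C: C wins 15–14.
A vs D: D wins 15–14.
B vs C: B wins 22–7.
B vs D: B wins 22–7.
C vs D: C wins 29–0.
No candidate beats all others: A beats B beats C beats A, a majority cycle.

There is no Condorcet winner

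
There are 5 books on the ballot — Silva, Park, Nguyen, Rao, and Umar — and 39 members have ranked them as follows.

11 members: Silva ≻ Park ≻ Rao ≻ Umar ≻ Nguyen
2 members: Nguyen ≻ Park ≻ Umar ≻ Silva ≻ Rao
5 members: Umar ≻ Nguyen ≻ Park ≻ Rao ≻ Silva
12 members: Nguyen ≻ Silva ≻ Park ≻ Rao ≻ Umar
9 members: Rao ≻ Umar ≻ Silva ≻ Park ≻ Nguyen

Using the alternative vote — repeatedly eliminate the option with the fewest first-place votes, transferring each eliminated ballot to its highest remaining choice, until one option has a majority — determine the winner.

Round 1: Nguyen 14, Silva 11, Rao 9, Umar 5, Park 0. Park has the fewest and is eliminated.
Round 2: Nguyen 14, Silva 11, Rao 9, Umar 5. Umar has the fewest and is eliminated.
Round 3: Nguyen 19, Silva 11, Rao 9. Rao has the fewest and is eliminated.
Round 4: Silva 20, Nguyen 19. Silva has a majority.

Silva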